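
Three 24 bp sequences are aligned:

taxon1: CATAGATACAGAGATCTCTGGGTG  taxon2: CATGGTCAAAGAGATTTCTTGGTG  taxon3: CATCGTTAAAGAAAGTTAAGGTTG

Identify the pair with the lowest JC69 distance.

taxon1–taxon2: 6/24 differ, p = 0.250, d = 0.304.
taxon1–taxon3: 9/24 differ, p = 0.375, d = 0.520.
taxon2–taxon3: 8/24 differ, p = 0.333, d = 0.441.
The smallest distance is between taxon1 and taxon2.

taxon1 and taxon2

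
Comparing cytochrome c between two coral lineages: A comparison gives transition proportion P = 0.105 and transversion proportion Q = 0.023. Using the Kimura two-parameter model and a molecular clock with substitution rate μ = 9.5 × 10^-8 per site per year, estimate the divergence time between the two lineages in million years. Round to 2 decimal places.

Under the Kimura two-parameter model, d = −½ ln(1 − 2P − Q) − ¼ ln(1 − 2Q).
1 − 2P − Q = 0.767, giving −½ ln(0.767) = 0.132634.
1 − 2Q = 0.954, giving −¼ ln(0.954) = 0.011773.
d = 0.132634 + 0.011773 = 0.144407.
Under a molecular clock d = 2μt, so t = d/(2μ) = 0.144407 / (2 × 9.5 × 10^-8) = 0.76 million years.

0.76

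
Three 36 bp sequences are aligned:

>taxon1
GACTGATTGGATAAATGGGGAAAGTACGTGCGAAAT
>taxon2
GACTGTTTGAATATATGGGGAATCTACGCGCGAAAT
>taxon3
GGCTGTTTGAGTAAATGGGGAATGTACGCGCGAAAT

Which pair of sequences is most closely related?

taxon2 and taxon3

taxon1–taxon2: 6/36 differ, p = 0.167, d = 0.188.
taxon1–taxon3: 6/36 differ, p = 0.167, d = 0.188.
taxon2–taxon3: 4/36 differ, p = 0.111, d = 0.120.
The smallest distance is between taxon2 and taxon3.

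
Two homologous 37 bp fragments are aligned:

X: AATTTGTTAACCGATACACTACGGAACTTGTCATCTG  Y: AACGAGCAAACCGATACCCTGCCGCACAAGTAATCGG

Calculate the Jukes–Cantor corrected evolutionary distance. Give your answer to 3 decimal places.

The sequences differ at 13 of 37 sites, so p = 13/37 ≈ 0.351351.
d = −(3/4) ln(1 − 4p/3) = −0.75 ln(1 − 0.468468) = −0.75 ln(0.531532)
  = −0.75 × (-0.631992) = 0.473994 substitutions/site.

0.474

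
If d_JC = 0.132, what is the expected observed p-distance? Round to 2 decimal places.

p = (3/4)(1 − e^(−4d/3)) = 0.75 × (1 − e^(-0.176)) = 0.75 × (1 − 0.838618) = 0.121037.

0.12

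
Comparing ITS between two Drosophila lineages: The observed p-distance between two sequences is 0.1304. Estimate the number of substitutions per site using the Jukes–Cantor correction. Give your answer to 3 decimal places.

d = −(3/4) ln(1 − 4p/3) = −0.75 ln(1 − 0.173867) = −0.75 ln(0.826133)
  = −0.75 × (-0.191000) = 0.143250 substitutions/site.

0.143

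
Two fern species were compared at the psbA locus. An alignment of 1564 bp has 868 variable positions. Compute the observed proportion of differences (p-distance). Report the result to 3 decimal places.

p = 868/1564 = 0.554987… ≈ 0.555 (to 3 d.p.).

0.555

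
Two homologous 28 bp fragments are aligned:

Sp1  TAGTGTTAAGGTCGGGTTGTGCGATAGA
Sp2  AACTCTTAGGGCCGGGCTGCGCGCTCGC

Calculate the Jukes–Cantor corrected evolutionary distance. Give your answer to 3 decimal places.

0.485

The sequences differ at 10 of 28 sites (1, 3, 5, 9, 12, 17, 20, 24, 26, 28), so p = 10/28 ≈ 0.357143.
d = −(3/4) ln(1 − 4p/3) = −0.75 ln(1 − 0.476191) = −0.75 ln(0.523809)
  = −0.75 × (-0.646628) = 0.484971 substitutions/site.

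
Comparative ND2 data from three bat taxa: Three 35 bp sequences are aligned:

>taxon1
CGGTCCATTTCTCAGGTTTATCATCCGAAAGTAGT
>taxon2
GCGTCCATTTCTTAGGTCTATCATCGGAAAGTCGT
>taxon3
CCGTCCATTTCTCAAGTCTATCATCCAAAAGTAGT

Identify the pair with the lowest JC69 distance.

taxon1 and taxon3

taxon1–taxon2: 6/35 differ, p = 0.171, d = 0.195.
taxon1–taxon3: 4/35 differ, p = 0.114, d = 0.124.
taxon2–taxon3: 6/35 differ, p = 0.171, d = 0.195.
The smallest distance is between taxon1 and taxon3.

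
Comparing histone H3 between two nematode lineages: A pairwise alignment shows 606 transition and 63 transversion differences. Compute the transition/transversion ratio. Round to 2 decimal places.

R = 606/63 = 9.619047… ≈ 9.62 (to 2 d.p.).

9.62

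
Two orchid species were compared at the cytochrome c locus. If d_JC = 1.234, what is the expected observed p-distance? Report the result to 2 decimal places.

0.61

p = (3/4)(1 − e^(−4d/3)) = 0.75 × (1 − e^(-1.645333)) = 0.75 × (1 − 0.192948) = 0.605289.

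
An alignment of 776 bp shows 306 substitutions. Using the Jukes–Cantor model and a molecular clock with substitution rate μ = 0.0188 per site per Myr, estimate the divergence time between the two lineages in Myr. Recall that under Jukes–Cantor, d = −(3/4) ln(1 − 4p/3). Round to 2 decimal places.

14.88

p = 306/776 ≈ 0.39433.
d = −(3/4) ln(1 − 4p/3) = −0.75 ln(1 − 0.525773) = −0.75 ln(0.474227)
  = −0.75 × (-0.746069) = 0.559552 substitutions/site.
Under a molecular clock d = 2μt, so t = d/(2μ) = 0.559552 / (2 × 0.0188) = 14.88 Myr.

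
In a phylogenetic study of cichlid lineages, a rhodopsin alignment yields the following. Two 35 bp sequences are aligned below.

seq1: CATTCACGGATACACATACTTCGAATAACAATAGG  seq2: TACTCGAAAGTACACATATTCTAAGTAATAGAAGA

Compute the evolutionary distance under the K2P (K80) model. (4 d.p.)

1.0033

Of 35 sites, 14 differences are transitions and 2 are transversions, so P = 14/35 = 0.4 and Q = 2/35 ≈ 0.057143.
Under the Kimura two-parameter model, d = −½ ln(1 − 2P − Q) − ¼ ln(1 − 2Q).
1 − 2P − Q = 0.142857, giving −½ ln(0.142857) = 0.972956.
1 − 2Q = 0.885714, giving −¼ ln(0.885714) = 0.030340.
d = 0.972956 + 0.030340 = 1.003296.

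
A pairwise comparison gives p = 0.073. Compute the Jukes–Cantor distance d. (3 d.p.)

0.077

d = −(3/4) ln(1 − 4p/3) = −0.75 ln(1 − 0.097333) = −0.75 ln(0.902667)
  = −0.75 × (-0.102402) = 0.076802 substitutions/site.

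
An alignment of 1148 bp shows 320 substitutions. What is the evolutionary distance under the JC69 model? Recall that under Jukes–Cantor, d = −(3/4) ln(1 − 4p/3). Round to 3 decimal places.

0.349

p = 320/1148 ≈ 0.278746.
d = −(3/4) ln(1 − 4p/3) = −0.75 ln(1 − 0.371661) = −0.75 ln(0.628339)
  = −0.75 × (-0.464675) = 0.348506 substitutions/site.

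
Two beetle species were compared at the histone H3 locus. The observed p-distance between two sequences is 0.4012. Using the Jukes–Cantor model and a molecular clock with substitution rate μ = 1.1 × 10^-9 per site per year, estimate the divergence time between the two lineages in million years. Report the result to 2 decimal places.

260.99

d = −(3/4) ln(1 − 4p/3) = −0.75 ln(1 − 0.534933) = −0.75 ln(0.465067)
  = −0.75 × (-0.765574) = 0.574181 substitutions/site.
Under a molecular clock d = 2μt, so t = d/(2μ) = 0.574181 / (2 × 1.1 × 10^-9) = 260.99 million years.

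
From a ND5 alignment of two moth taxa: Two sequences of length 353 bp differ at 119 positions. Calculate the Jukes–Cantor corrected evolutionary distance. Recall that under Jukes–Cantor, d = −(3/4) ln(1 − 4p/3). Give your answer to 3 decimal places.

0.448

p = 119/353 ≈ 0.33711.
d = −(3/4) ln(1 − 4p/3) = −0.75 ln(1 − 0.44948) = −0.75 ln(0.55052)
  = −0.75 × (-0.596892) = 0.447669 substitutions/site.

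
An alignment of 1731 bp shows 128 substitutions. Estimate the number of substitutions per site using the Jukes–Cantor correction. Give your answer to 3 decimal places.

0.078

p = 128/1731 ≈ 0.073946.
d = −(3/4) ln(1 − 4p/3) = −0.75 ln(1 − 0.098595) = −0.75 ln(0.901405)
  = −0.75 × (-0.103801) = 0.077851 substitutions/site.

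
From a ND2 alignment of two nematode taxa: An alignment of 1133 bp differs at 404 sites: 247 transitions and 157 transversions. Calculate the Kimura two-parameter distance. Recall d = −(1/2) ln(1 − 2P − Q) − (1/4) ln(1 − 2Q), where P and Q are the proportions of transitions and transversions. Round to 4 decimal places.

0.5085

P = 247/1133 ≈ 0.218005 and Q = 157/1133 ≈ 0.13857.
Under the Kimura two-parameter model, d = −½ ln(1 − 2P − Q) − ¼ ln(1 − 2Q).
1 − 2P − Q = 0.42542, giving −½ ln(0.42542) = 0.427339.
1 − 2Q = 0.72286, giving −¼ ln(0.72286) = 0.081135.
d = 0.427339 + 0.081135 = 0.508474.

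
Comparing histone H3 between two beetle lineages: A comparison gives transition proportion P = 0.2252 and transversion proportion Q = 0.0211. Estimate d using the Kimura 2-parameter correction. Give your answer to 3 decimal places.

Under the Kimura two-parameter model, d = −½ ln(1 − 2P − Q) − ¼ ln(1 − 2Q).
1 − 2P − Q = 0.5285, giving −½ ln(0.5285) = 0.318856.
1 − 2Q = 0.9578, giving −¼ ln(0.9578) = 0.010779.
d = 0.318856 + 0.010779 = 0.329635.

0.330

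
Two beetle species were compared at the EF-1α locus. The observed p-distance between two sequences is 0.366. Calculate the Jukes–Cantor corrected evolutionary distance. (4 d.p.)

0.5021

d = −(3/4) ln(1 − 4p/3) = −0.75 ln(1 − 0.488) = −0.75 ln(0.512)
  = −0.75 × (-0.669431) = 0.502073 substitutions/site.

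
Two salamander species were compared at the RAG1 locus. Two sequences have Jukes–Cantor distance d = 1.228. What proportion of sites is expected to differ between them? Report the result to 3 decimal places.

0.604

p = (3/4)(1 − e^(−4d/3)) = 0.75 × (1 − e^(-1.637333)) = 0.75 × (1 − 0.194498) = 0.604127.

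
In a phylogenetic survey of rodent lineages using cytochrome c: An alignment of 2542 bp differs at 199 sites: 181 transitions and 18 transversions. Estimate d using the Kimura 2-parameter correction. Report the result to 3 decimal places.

0.085

P = 181/2542 ≈ 0.071204 and Q = 18/2542 ≈ 0.007081.
Under the Kimura two-parameter model, d = −½ ln(1 − 2P − Q) − ¼ ln(1 − 2Q).
1 − 2P − Q = 0.850511, giving −½ ln(0.850511) = 0.080959.
1 − 2Q = 0.985838, giving −¼ ln(0.985838) = 0.003566.
d = 0.080959 + 0.003566 = 0.084525.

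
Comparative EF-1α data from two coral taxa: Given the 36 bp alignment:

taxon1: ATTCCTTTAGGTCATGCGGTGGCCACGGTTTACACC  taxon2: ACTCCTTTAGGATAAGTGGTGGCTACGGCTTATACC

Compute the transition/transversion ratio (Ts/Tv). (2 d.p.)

Transitions are A↔G and C↔T; transversions are all other mismatches.
Transitions: 6. Transversions: 2.
R = 6/2 = 3.00.

3.00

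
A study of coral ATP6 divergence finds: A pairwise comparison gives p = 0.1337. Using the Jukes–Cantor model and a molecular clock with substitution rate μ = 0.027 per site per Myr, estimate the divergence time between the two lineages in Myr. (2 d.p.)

2.73

d = −(3/4) ln(1 − 4p/3) = −0.75 ln(1 − 0.178267) = −0.75 ln(0.821733)
  = −0.75 × (-0.196340) = 0.147255 substitutions/site.
Under a molecular clock d = 2μt, so t = d/(2μ) = 0.147255 / (2 × 0.027) = 2.73 Myr.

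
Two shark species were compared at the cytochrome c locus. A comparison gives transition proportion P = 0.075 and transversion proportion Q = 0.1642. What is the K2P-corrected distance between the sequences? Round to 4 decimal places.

0.2881

Under the Kimura two-parameter model, d = −½ ln(1 − 2P − Q) − ¼ ln(1 − 2Q).
1 − 2P − Q = 0.6858, giving −½ ln(0.6858) = 0.188585.
1 − 2Q = 0.6716, giving −¼ ln(0.6716) = 0.099523.
d = 0.188585 + 0.099523 = 0.288108.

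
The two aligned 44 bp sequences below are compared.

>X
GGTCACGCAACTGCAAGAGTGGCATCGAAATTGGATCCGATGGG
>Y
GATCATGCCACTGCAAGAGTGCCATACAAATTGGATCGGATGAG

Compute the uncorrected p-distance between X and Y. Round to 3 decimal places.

0.182

The sequences differ at 8 of 44 positions (sites 2, 6, 9, 22, 26, 27, 38, 43).
p = 8/44 = 0.181818… ≈ 0.182 (to 3 d.p.).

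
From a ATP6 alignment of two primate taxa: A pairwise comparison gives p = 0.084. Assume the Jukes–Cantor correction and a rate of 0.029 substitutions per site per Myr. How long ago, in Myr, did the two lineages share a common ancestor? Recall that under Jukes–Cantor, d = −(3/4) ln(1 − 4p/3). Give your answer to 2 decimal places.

d = −(3/4) ln(1 − 4p/3) = −0.75 ln(1 − 0.112) = −0.75 ln(0.888)
  = −0.75 × (-0.118784) = 0.089088 substitutions/site.
Under a molecular clock d = 2μt, so t = d/(2μ) = 0.089088 / (2 × 0.029) = 1.54 Myr.

1.54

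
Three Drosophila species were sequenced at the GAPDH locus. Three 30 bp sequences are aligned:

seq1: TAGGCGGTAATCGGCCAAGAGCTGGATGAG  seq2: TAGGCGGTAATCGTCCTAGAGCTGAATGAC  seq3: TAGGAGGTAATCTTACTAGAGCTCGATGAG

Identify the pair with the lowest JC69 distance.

seq1 and seq2

seq1–seq2: 4/30 differ, p = 0.133, d = 0.147.
seq1–seq3: 6/30 differ, p = 0.200, d = 0.233.
seq2–seq3: 6/30 differ, p = 0.200, d = 0.233.
The smallest distance is between seq1 and seq2.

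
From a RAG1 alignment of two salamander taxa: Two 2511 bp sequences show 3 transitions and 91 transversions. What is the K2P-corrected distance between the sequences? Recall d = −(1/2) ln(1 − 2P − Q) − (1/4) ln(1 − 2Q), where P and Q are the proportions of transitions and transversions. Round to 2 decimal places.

P = 3/2511 ≈ 0.001195 and Q = 91/2511 ≈ 0.036241.
Under the Kimura two-parameter model, d = −½ ln(1 − 2P − Q) − ¼ ln(1 − 2Q).
1 − 2P − Q = 0.961369, giving −½ ln(0.961369) = 0.019698.
1 − 2Q = 0.927518, giving −¼ ln(0.927518) = 0.018811.
d = 0.019698 + 0.018811 = 0.038509.

0.04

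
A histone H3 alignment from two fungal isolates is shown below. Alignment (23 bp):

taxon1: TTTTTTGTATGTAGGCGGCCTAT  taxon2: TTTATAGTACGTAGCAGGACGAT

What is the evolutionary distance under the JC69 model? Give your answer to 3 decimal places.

0.390

The sequences differ at 7 of 23 sites (4, 6, 10, 15, 16, 19, 21), so p = 7/23 ≈ 0.304348.
d = −(3/4) ln(1 − 4p/3) = −0.75 ln(1 − 0.405797) = −0.75 ln(0.594203)
  = −0.75 × (-0.520534) = 0.390401 substitutions/site.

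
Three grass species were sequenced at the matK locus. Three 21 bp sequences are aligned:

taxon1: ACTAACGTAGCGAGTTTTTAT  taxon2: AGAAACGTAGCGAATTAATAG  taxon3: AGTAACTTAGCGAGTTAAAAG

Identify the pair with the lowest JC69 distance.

taxon1–taxon2: 6/21 differ, p = 0.286, d = 0.360.
taxon1–taxon3: 6/21 differ, p = 0.286, d = 0.360.
taxon2–taxon3: 4/21 differ, p = 0.190, d = 0.220.
The smallest distance is between taxon2 and taxon3.

taxon2 and taxon3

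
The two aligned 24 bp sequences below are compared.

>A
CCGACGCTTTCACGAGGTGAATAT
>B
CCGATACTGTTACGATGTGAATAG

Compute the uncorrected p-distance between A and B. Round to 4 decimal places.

The sequences differ at 6 of 24 positions (sites 5, 6, 9, 11, 16, 24).
p = 6/24 = 0.2500.

0.2500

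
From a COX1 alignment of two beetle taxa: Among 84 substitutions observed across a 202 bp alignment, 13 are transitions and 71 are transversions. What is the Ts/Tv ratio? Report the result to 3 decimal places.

0.183

R = 13/71 = 0.183098… ≈ 0.183 (to 3 d.p.).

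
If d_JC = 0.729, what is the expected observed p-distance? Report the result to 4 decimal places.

0.4663

p = (3/4)(1 − e^(−4d/3)) = 0.75 × (1 − e^(-0.972)) = 0.75 × (1 − 0.378326) = 0.466256.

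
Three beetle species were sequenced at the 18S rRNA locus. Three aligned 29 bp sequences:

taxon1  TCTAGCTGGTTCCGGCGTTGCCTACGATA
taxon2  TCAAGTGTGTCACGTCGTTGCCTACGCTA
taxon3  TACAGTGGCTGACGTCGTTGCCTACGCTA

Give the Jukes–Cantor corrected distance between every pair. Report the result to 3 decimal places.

d(taxon1,taxon2) = 0.344, d(taxon1,taxon3) = 0.401, d(taxon2,taxon3) = 0.196

taxon1–taxon2: 8/29 sites differ → p ≈ 0.275862, d = −0.75 ln(1 − 0.367816) = 0.343931 ≈ 0.344.
taxon1–taxon3: 9/29 sites differ → p ≈ 0.310345, d = −0.75 ln(1 − 0.413793) = 0.400562 ≈ 0.401.
taxon2–taxon3: 5/29 sites differ → p ≈ 0.172414, d = −0.75 ln(1 − 0.229885) = 0.195912 ≈ 0.196.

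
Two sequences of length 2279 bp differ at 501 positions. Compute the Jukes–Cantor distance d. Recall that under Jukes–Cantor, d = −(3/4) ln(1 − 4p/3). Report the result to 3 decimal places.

p = 501/2279 ≈ 0.219833.
d = −(3/4) ln(1 − 4p/3) = −0.75 ln(1 − 0.293111) = −0.75 ln(0.706889)
  = −0.75 × (-0.346882) = 0.260162 substitutions/site.

0.260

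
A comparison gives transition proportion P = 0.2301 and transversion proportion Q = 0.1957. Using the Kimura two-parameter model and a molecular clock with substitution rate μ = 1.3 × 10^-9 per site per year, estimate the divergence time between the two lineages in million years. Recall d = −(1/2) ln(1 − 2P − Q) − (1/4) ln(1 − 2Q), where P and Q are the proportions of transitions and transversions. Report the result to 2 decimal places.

Under the Kimura two-parameter model, d = −½ ln(1 − 2P − Q) − ¼ ln(1 − 2Q).
1 − 2P − Q = 0.3441, giving −½ ln(0.3441) = 0.533411.
1 − 2Q = 0.6086, giving −¼ ln(0.6086) = 0.124149.
d = 0.533411 + 0.124149 = 0.657560.
Under a molecular clock d = 2μt, so t = d/(2μ) = 0.657560 / (2 × 1.3 × 10^-9) = 252.91 million years.

252.91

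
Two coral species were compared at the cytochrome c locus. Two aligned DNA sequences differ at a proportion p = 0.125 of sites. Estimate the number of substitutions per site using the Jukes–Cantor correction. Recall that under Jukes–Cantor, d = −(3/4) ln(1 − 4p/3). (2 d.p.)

0.14

d = −(3/4) ln(1 − 4p/3) = −0.75 ln(1 − 0.166667) = −0.75 ln(0.833333)
  = −0.75 × (-0.182322) = 0.136742 substitutions/site.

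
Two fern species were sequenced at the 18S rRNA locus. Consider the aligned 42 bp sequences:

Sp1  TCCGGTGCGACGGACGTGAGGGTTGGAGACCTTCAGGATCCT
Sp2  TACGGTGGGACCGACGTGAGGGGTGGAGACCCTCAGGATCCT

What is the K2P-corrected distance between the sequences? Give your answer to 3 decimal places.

0.130

Of 42 sites, 1 differences are transitions and 4 are transversions, so P = 1/42 ≈ 0.02381 and Q = 4/42 ≈ 0.095238.
Under the Kimura two-parameter model, d = −½ ln(1 − 2P − Q) − ¼ ln(1 − 2Q).
1 − 2P − Q = 0.857142, giving −½ ln(0.857142) = 0.077076.
1 − 2Q = 0.809524, giving −¼ ln(0.809524) = 0.052827.
d = 0.077076 + 0.052827 = 0.129903.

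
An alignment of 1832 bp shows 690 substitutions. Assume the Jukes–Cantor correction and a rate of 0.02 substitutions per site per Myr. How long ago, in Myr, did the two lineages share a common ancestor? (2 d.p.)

p = 690/1832 ≈ 0.376638.
d = −(3/4) ln(1 − 4p/3) = −0.75 ln(1 − 0.502184) = −0.75 ln(0.497816)
  = −0.75 × (-0.697525) = 0.523144 substitutions/site.
Under a molecular clock d = 2μt, so t = d/(2μ) = 0.523144 / (2 × 0.02) = 13.08 Myr.

13.08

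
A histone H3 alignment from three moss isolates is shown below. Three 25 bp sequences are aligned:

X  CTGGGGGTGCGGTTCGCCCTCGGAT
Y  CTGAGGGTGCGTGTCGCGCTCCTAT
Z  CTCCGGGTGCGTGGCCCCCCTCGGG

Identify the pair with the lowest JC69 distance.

X and Y

X–Y: 6/25 differ, p = 0.240, d = 0.289.
X–Z: 11/25 differ, p = 0.440, d = 0.663.
Y–Z: 10/25 differ, p = 0.400, d = 0.572.
The smallest distance is between X and Y.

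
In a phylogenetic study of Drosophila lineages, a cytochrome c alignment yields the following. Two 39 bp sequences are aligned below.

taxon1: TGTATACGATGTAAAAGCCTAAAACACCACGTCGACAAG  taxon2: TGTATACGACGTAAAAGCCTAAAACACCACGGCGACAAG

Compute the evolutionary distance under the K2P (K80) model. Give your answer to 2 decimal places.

Of 39 sites, 1 differences are transitions and 1 are transversions, so P = 1/39 ≈ 0.025641 and Q = 1/39 ≈ 0.025641.
Under the Kimura two-parameter model, d = −½ ln(1 − 2P − Q) − ¼ ln(1 − 2Q).
1 − 2P − Q = 0.923077, giving −½ ln(0.923077) = 0.040021.
1 − 2Q = 0.948718, giving −¼ ln(0.948718) = 0.013161.
d = 0.040021 + 0.013161 = 0.053182.

0.05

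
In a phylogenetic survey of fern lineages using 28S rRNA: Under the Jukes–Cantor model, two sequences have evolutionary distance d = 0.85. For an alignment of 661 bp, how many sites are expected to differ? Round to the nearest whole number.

336

Invert JC69: p = (3/4)(1 − e^(−4d/3)) = 0.75 × (1 − e^(-1.133333)) = 0.75 × (1 − 0.321958) = 0.508532.
Expected differing sites = pL ≈ 0.508532 × 661 = 336.139652 ≈ 336.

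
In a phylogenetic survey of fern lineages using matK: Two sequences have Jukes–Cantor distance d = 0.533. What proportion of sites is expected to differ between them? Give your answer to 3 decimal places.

p = (3/4)(1 − e^(−4d/3)) = 0.75 × (1 − e^(-0.710667)) = 0.75 × (1 − 0.491316) = 0.381513.

0.382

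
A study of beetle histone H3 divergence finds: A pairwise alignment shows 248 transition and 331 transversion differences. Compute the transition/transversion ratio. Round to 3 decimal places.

0.749

R = 248/331 = 0.749244… ≈ 0.749 (to 3 d.p.).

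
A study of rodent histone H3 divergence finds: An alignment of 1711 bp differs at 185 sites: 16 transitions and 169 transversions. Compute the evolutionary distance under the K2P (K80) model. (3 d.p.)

0.118

P = 16/1711 ≈ 0.009351 and Q = 169/1711 ≈ 0.098773.
Under the Kimura two-parameter model, d = −½ ln(1 − 2P − Q) − ¼ ln(1 − 2Q).
1 − 2P − Q = 0.882525, giving −½ ln(0.882525) = 0.062484.
1 − 2Q = 0.802454, giving −¼ ln(0.802454) = 0.055020.
d = 0.062484 + 0.055020 = 0.117504.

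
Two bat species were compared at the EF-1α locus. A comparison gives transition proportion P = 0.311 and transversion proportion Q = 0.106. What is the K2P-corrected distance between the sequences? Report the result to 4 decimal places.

Under the Kimura two-parameter model, d = −½ ln(1 − 2P − Q) − ¼ ln(1 − 2Q).
1 − 2P − Q = 0.272, giving −½ ln(0.272) = 0.650977.
1 − 2Q = 0.788, giving −¼ ln(0.788) = 0.059564.
d = 0.650977 + 0.059564 = 0.710541.

0.7105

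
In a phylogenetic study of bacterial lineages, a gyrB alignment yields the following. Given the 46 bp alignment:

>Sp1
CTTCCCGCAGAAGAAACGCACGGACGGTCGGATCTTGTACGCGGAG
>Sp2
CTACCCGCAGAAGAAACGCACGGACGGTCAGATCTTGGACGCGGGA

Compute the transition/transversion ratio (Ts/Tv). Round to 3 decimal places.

1.500

Transitions are A↔G and C↔T; transversions are all other mismatches.
Transitions: 3. Transversions: 2.
R = 3/2 = 1.500.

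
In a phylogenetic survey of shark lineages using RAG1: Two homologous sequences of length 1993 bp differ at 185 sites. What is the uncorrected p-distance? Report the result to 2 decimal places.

p = 185/1993 = 0.092824… ≈ 0.09 (to 2 d.p.).

0.09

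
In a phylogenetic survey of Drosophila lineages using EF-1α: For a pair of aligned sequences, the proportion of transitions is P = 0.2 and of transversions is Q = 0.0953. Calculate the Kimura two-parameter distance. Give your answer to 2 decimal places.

0.39

Under the Kimura two-parameter model, d = −½ ln(1 − 2P − Q) − ¼ ln(1 − 2Q).
1 − 2P − Q = 0.5047, giving −½ ln(0.5047) = 0.341896.
1 − 2Q = 0.8094, giving −¼ ln(0.8094) = 0.052866.
d = 0.341896 + 0.052866 = 0.394762.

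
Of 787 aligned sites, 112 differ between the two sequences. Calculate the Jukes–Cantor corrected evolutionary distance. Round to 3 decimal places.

p = 112/787 ≈ 0.142313.
d = −(3/4) ln(1 − 4p/3) = −0.75 ln(1 − 0.189751) = −0.75 ln(0.810249)
  = −0.75 × (-0.210414) = 0.157811 substitutions/site.

0.158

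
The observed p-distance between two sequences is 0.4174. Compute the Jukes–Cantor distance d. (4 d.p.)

0.6098

d = −(3/4) ln(1 − 4p/3) = −0.75 ln(1 − 0.556533) = −0.75 ln(0.443467)
  = −0.75 × (-0.813132) = 0.609849 substitutions/site.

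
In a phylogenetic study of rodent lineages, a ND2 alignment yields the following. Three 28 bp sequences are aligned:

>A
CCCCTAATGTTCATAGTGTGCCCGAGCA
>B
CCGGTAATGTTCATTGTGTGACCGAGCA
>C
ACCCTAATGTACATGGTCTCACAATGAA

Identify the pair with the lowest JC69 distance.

A and B

A–B: 4/28 differ, p = 0.143, d = 0.158.
A–C: 10/28 differ, p = 0.357, d = 0.485.
B–C: 11/28 differ, p = 0.393, d = 0.556.
The smallest distance is between A and B.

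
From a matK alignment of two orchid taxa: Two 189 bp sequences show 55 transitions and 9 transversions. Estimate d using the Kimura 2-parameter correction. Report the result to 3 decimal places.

P = 55/189 ≈ 0.291005 and Q = 9/189 ≈ 0.047619.
Under the Kimura two-parameter model, d = −½ ln(1 − 2P − Q) − ¼ ln(1 − 2Q).
1 − 2P − Q = 0.370371, giving −½ ln(0.370371) = 0.496625.
1 − 2Q = 0.904762, giving −¼ ln(0.904762) = 0.025021.
d = 0.496625 + 0.025021 = 0.521646.

0.522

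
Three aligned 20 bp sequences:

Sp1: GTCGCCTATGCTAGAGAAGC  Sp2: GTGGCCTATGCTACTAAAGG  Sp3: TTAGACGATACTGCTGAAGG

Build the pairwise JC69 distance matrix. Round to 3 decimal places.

Sp1–Sp2: 5/20 sites differ → p = 0.25, d = −0.75 ln(1 − 0.333333) = 0.304098 ≈ 0.304.
Sp1–Sp3: 9/20 sites differ → p = 0.45, d = −0.75 ln(1 − 0.6) = 0.687218 ≈ 0.687.
Sp2–Sp3: 7/20 sites differ → p = 0.35, d = −0.75 ln(1 − 0.466667) = 0.471457 ≈ 0.471.

d(Sp1,Sp2) = 0.304, d(Sp1,Sp3) = 0.687, d(Sp2,Sp3) = 0.471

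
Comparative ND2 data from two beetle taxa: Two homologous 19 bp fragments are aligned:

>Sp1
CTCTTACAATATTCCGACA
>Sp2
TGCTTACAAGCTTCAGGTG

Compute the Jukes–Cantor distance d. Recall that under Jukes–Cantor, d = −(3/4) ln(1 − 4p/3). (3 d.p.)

The sequences differ at 8 of 19 sites (1, 2, 10, 11, 15, 17, 18, 19), so p = 8/19 ≈ 0.421053.
d = −(3/4) ln(1 − 4p/3) = −0.75 ln(1 − 0.561404) = −0.75 ln(0.438596)
  = −0.75 × (-0.824177) = 0.618133 substitutions/site.

0.618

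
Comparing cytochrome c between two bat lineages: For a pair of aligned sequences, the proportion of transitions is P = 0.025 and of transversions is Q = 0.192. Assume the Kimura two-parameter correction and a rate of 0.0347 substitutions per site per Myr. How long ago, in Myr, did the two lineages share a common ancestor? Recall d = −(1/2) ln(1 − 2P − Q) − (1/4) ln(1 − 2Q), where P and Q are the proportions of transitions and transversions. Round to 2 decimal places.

Under the Kimura two-parameter model, d = −½ ln(1 − 2P − Q) − ¼ ln(1 − 2Q).
1 − 2P − Q = 0.758, giving −½ ln(0.758) = 0.138536.
1 − 2Q = 0.616, giving −¼ ln(0.616) = 0.121127.
d = 0.138536 + 0.121127 = 0.259663.
Under a molecular clock d = 2μt, so t = d/(2μ) = 0.259663 / (2 × 0.0347) = 3.74 Myr.

3.74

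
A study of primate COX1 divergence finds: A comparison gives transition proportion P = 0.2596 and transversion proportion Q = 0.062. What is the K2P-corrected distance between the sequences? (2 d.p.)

Under the Kimura two-parameter model, d = −½ ln(1 − 2P − Q) − ¼ ln(1 − 2Q).
1 − 2P − Q = 0.4188, giving −½ ln(0.4188) = 0.435181.
1 − 2Q = 0.876, giving −¼ ln(0.876) = 0.033097.
d = 0.435181 + 0.033097 = 0.468278.

0.47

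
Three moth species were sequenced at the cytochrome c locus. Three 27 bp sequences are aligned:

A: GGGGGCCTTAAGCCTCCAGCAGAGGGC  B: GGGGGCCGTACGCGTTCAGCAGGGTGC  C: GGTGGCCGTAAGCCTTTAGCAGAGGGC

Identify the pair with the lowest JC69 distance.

A and C

A–B: 6/27 differ, p = 0.222, d = 0.264.
A–C: 4/27 differ, p = 0.148, d = 0.165.
B–C: 6/27 differ, p = 0.222, d = 0.264.
The smallest distance is between A and C.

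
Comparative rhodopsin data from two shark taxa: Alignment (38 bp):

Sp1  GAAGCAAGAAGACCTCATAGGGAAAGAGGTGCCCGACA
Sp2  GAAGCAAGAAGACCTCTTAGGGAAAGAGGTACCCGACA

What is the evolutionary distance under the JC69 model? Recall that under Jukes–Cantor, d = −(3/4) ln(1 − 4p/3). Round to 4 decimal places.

0.0546

The sequences differ at 2 of 38 sites (17, 31), so p = 2/38 ≈ 0.052632.
d = −(3/4) ln(1 − 4p/3) = −0.75 ln(1 − 0.070176) = −0.75 ln(0.929824)
  = −0.75 × (-0.072760) = 0.054570 substitutions/site.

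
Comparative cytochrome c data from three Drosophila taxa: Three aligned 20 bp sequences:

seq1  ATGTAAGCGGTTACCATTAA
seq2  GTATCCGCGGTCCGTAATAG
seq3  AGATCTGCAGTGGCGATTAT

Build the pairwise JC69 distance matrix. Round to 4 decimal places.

d(seq1,seq2) = 0.8240, d(seq1,seq3) = 0.6872, d(seq2,seq3) = 0.8240

seq1–seq2: 10/20 sites differ → p = 0.5, d = −0.75 ln(1 − 0.666667) = 0.823960 ≈ 0.8240.
seq1–seq3: 9/20 sites differ → p = 0.45, d = −0.75 ln(1 − 0.6) = 0.687218 ≈ 0.6872.
seq2–seq3: 10/20 sites differ → p = 0.5, d = −0.75 ln(1 − 0.666667) = 0.823960 ≈ 0.8240.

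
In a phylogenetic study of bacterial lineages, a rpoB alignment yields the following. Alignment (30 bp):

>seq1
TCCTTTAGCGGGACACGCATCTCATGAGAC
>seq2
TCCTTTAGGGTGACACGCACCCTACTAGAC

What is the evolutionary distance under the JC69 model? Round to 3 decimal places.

The sequences differ at 7 of 30 sites (9, 11, 20, 22, 23, 25, 26), so p = 7/30 ≈ 0.233333.
d = −(3/4) ln(1 − 4p/3) = −0.75 ln(1 − 0.311111) = −0.75 ln(0.688889)
  = −0.75 × (-0.372675) = 0.279506 substitutions/site.

0.280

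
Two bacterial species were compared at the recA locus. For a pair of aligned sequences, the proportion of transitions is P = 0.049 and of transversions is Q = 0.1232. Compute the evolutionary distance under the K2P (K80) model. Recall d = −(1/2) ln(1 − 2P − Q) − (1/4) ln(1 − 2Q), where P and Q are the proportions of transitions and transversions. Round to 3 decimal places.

0.196

Under the Kimura two-parameter model, d = −½ ln(1 − 2P − Q) − ¼ ln(1 − 2Q).
1 − 2P − Q = 0.7788, giving −½ ln(0.7788) = 0.125001.
1 − 2Q = 0.7536, giving −¼ ln(0.7536) = 0.070723.
d = 0.125001 + 0.070723 = 0.195724.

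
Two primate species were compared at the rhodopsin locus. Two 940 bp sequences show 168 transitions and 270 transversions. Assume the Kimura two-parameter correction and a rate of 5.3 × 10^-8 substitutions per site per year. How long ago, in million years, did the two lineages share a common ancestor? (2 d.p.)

P = 168/940 ≈ 0.178723 and Q = 270/940 ≈ 0.287234.
Under the Kimura two-parameter model, d = −½ ln(1 − 2P − Q) − ¼ ln(1 − 2Q).
1 − 2P − Q = 0.35532, giving −½ ln(0.35532) = 0.517368.
1 − 2Q = 0.425532, giving −¼ ln(0.425532) = 0.213604.
d = 0.517368 + 0.213604 = 0.730972.
Under a molecular clock d = 2μt, so t = d/(2μ) = 0.730972 / (2 × 5.3 × 10^-8) = 6.90 million years.

6.90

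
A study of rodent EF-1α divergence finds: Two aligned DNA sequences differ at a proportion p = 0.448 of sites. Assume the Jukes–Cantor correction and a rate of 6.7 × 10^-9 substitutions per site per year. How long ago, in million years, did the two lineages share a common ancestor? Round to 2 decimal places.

d = −(3/4) ln(1 − 4p/3) = −0.75 ln(1 − 0.597333) = −0.75 ln(0.402667)
  = −0.75 × (-0.909645) = 0.682234 substitutions/site.
Under a molecular clock d = 2μt, so t = d/(2μ) = 0.682234 / (2 × 6.7 × 10^-9) = 50.91 million years.

50.91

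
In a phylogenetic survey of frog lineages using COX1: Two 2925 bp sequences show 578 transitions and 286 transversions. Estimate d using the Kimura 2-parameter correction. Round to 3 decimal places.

P = 578/2925 ≈ 0.197607 and Q = 286/2925 ≈ 0.097778.
Under the Kimura two-parameter model, d = −½ ln(1 − 2P − Q) − ¼ ln(1 − 2Q).
1 − 2P − Q = 0.507008, giving −½ ln(0.507008) = 0.339614.
1 − 2Q = 0.804444, giving −¼ ln(0.804444) = 0.054401.
d = 0.339614 + 0.054401 = 0.394015.

0.394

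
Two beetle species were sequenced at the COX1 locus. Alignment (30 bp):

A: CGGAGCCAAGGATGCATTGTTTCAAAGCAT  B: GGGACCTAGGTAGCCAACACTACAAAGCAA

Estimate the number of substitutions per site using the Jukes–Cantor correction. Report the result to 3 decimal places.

0.647

The sequences differ at 13 of 30 sites, so p = 13/30 ≈ 0.433333.
d = −(3/4) ln(1 − 4p/3) = −0.75 ln(1 − 0.577777) = −0.75 ln(0.422223)
  = −0.75 × (-0.862222) = 0.646667 substitutions/site.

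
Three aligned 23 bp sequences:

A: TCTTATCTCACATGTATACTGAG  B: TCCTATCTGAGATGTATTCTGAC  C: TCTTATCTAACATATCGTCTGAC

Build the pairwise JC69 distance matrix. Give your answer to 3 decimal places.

A–B: 5/23 sites differ → p ≈ 0.217391, d = −0.75 ln(1 − 0.289855) = 0.256715 ≈ 0.257.
A–C: 6/23 sites differ → p ≈ 0.26087, d = −0.75 ln(1 − 0.347827) = 0.320584 ≈ 0.321.
B–C: 6/23 sites differ → p ≈ 0.26087, d = −0.75 ln(1 − 0.347827) = 0.320584 ≈ 0.321.

d(A,B) = 0.257, d(A,C) = 0.321, d(B,C) = 0.321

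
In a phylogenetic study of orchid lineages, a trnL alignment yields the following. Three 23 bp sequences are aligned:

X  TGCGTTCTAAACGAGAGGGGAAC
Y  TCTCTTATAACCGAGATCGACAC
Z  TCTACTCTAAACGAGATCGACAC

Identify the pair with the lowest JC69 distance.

X–Y: 9/23 differ, p = 0.391, d = 0.553.
X–Z: 8/23 differ, p = 0.348, d = 0.467.
Y–Z: 4/23 differ, p = 0.174, d = 0.198.
The smallest distance is between Y and Z.

Y and Z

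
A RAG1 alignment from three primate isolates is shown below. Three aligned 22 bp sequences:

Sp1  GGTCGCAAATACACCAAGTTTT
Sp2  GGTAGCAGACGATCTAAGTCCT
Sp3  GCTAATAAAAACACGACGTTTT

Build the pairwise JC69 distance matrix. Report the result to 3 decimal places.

d(Sp1,Sp2) = 0.591, d(Sp1,Sp3) = 0.414, d(Sp2,Sp3) = 0.974

Sp1–Sp2: 9/22 sites differ → p ≈ 0.409091, d = −0.75 ln(1 − 0.545455) = 0.591344 ≈ 0.591.
Sp1–Sp3: 7/22 sites differ → p ≈ 0.318182, d = −0.75 ln(1 − 0.424243) = 0.414052 ≈ 0.414.
Sp2–Sp3: 12/22 sites differ → p ≈ 0.545455, d = −0.75 ln(1 − 0.727273) = 0.974463 ≈ 0.974.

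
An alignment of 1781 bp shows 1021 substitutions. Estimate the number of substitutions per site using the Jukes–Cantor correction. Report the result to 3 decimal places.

1.084

p = 1021/1781 ≈ 0.573273.
d = −(3/4) ln(1 − 4p/3) = −0.75 ln(1 − 0.764364) = −0.75 ln(0.235636)
  = −0.75 × (-1.445467) = 1.084100 substitutions/site.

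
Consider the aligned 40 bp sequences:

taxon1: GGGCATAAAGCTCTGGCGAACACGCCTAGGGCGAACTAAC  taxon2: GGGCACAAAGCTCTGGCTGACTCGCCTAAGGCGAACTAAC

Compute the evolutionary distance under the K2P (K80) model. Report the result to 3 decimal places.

Of 40 sites, 3 differences are transitions and 2 are transversions, so P = 3/40 = 0.075 and Q = 2/40 = 0.05.
Under the Kimura two-parameter model, d = −½ ln(1 − 2P − Q) − ¼ ln(1 − 2Q).
1 − 2P − Q = 0.8, giving −½ ln(0.8) = 0.111572.
1 − 2Q = 0.9, giving −¼ ln(0.9) = 0.026340.
d = 0.111572 + 0.026340 = 0.137912.

0.138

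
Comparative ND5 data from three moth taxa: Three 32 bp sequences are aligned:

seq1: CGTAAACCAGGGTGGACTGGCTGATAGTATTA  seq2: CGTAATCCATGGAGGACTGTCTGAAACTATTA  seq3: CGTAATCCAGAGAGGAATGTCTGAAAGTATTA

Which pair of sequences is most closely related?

seq2 and seq3

seq1–seq2: 6/32 differ, p = 0.188, d = 0.216.
seq1–seq3: 6/32 differ, p = 0.188, d = 0.216.
seq2–seq3: 4/32 differ, p = 0.125, d = 0.137.
The smallest distance is between seq2 and seq3.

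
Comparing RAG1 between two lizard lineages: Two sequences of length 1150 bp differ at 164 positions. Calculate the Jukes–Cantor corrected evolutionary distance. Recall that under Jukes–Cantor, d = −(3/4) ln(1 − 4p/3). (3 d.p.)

p = 164/1150 ≈ 0.142609.
d = −(3/4) ln(1 − 4p/3) = −0.75 ln(1 − 0.190145) = −0.75 ln(0.809855)
  = −0.75 × (-0.210900) = 0.158175 substitutions/site.

0.158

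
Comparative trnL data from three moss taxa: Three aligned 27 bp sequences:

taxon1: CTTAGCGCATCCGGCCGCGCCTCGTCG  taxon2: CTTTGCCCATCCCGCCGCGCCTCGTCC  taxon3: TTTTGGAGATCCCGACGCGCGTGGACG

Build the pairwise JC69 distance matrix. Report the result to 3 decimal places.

taxon1–taxon2: 4/27 sites differ → p ≈ 0.148148, d = −0.75 ln(1 − 0.197531) = 0.165047 ≈ 0.165.
taxon1–taxon3: 10/27 sites differ → p ≈ 0.37037, d = −0.75 ln(1 − 0.493827) = 0.510658 ≈ 0.511.
taxon2–taxon3: 9/27 sites differ → p ≈ 0.333333, d = −0.75 ln(1 − 0.444444) = 0.440839 ≈ 0.441.

d(taxon1,taxon2) = 0.165, d(taxon1,taxon3) = 0.511, d(taxon2,taxon3) = 0.441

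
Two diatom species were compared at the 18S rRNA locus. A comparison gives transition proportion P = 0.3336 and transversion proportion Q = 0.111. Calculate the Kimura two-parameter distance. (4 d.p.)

Under the Kimura two-parameter model, d = −½ ln(1 − 2P − Q) − ¼ ln(1 − 2Q).
1 − 2P − Q = 0.2218, giving −½ ln(0.2218) = 0.752990.
1 − 2Q = 0.778, giving −¼ ln(0.778) = 0.062757.
d = 0.752990 + 0.062757 = 0.815747.

0.8157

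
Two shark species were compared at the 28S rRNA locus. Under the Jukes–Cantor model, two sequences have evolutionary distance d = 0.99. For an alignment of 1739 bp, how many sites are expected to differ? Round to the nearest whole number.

Invert JC69: p = (3/4)(1 − e^(−4d/3)) = 0.75 × (1 − e^(-1.32)) = 0.75 × (1 − 0.267135) = 0.549649.
Expected differing sites = pL ≈ 0.549649 × 1739 = 955.839611 ≈ 956.

956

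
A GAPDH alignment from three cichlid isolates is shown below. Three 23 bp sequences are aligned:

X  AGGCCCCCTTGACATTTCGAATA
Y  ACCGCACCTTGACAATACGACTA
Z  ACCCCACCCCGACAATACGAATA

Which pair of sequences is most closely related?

X–Y: 7/23 differ, p = 0.304, d = 0.390.
X–Z: 7/23 differ, p = 0.304, d = 0.390.
Y–Z: 4/23 differ, p = 0.174, d = 0.198.
The smallest distance is between Y and Z.

Y and Z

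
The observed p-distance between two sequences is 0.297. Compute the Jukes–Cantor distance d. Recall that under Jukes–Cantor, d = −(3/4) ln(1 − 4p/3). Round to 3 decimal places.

0.378

d = −(3/4) ln(1 − 4p/3) = −0.75 ln(1 − 0.396) = −0.75 ln(0.604)
  = −0.75 × (-0.504181) = 0.378136 substitutions/site.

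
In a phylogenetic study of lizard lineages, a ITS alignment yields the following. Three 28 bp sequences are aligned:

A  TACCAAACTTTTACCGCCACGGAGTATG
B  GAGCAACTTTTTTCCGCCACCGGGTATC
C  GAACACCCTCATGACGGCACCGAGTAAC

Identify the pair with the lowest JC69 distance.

A–B: 8/28 differ, p = 0.286, d = 0.360.
A–C: 12/28 differ, p = 0.429, d = 0.635.
B–C: 10/28 differ, p = 0.357, d = 0.485.
The smallest distance is between A and B.

A and B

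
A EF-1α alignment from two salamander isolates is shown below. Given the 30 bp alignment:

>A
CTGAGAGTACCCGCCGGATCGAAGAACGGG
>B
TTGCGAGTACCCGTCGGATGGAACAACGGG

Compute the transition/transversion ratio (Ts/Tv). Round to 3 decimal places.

0.667

Transitions are A↔G and C↔T; transversions are all other mismatches.
Transitions: 2. Transversions: 3.
R = 2/3 = 0.666666… ≈ 0.667 (to 3 d.p.).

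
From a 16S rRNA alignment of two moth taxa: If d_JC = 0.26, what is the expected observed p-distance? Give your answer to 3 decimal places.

p = (3/4)(1 − e^(−4d/3)) = 0.75 × (1 − e^(-0.346667)) = 0.75 × (1 − 0.707041) = 0.219719.

0.220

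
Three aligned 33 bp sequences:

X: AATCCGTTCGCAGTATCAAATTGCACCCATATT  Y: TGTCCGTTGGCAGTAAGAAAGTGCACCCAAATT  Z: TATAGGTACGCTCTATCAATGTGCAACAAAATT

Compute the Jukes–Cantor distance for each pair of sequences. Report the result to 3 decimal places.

d(X,Y) = 0.249, d(X,Z) = 0.441, d(Y,Z) = 0.497

X–Y: 7/33 sites differ → p ≈ 0.212121, d = −0.75 ln(1 − 0.282828) = 0.249330 ≈ 0.249.
X–Z: 11/33 sites differ → p ≈ 0.333333, d = −0.75 ln(1 − 0.444444) = 0.440839 ≈ 0.441.
Y–Z: 12/33 sites differ → p ≈ 0.363636, d = −0.75 ln(1 − 0.484848) = 0.497470 ≈ 0.497.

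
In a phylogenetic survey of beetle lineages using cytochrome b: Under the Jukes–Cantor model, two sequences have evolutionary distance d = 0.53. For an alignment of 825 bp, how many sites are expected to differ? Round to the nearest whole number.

Invert JC69: p = (3/4)(1 − e^(−4d/3)) = 0.75 × (1 − e^(-0.706667)) = 0.75 × (1 − 0.493286) = 0.380036.
Expected differing sites = pL ≈ 0.380036 × 825 = 313.5297 ≈ 314.

314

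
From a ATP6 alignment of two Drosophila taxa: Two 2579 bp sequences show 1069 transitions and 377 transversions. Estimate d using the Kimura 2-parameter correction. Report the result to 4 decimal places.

1.9346

P = 1069/2579 ≈ 0.414502 and Q = 377/2579 ≈ 0.146181.
Under the Kimura two-parameter model, d = −½ ln(1 − 2P − Q) − ¼ ln(1 − 2Q).
1 − 2P − Q = 0.024815, giving −½ ln(0.024815) = 1.848153.
1 − 2Q = 0.707638, giving −¼ ln(0.707638) = 0.086456.
d = 1.848153 + 0.086456 = 1.934609.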